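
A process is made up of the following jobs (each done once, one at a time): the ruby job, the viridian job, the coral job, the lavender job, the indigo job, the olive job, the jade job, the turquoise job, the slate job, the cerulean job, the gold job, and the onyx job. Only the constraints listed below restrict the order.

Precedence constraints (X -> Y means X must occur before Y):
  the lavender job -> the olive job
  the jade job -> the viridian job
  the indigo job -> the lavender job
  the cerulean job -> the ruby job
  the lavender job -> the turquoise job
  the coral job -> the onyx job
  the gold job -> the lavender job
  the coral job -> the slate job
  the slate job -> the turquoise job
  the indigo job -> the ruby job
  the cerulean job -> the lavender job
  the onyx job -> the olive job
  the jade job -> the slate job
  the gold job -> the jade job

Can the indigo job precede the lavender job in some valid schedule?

The constraints force the indigo job before the lavender job, so yes — every valid ordering has the indigo job earlier.

Yes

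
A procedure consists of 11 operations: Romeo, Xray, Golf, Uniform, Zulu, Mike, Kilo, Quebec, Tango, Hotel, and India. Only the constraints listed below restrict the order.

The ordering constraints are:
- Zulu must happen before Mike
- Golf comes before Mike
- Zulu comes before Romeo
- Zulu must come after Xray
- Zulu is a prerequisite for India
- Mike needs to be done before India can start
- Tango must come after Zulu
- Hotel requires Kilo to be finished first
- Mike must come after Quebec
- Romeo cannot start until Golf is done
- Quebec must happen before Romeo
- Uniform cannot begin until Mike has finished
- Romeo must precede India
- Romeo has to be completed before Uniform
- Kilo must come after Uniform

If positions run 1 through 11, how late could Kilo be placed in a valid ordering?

Following the constraints forward from Kilo, its only required successor is Hotel.
With 1 mandatory successor out of 11 operations total, the latest slot for Kilo is 11−1 = 10, and it's reachable by doing all non-successors before Kilo.

10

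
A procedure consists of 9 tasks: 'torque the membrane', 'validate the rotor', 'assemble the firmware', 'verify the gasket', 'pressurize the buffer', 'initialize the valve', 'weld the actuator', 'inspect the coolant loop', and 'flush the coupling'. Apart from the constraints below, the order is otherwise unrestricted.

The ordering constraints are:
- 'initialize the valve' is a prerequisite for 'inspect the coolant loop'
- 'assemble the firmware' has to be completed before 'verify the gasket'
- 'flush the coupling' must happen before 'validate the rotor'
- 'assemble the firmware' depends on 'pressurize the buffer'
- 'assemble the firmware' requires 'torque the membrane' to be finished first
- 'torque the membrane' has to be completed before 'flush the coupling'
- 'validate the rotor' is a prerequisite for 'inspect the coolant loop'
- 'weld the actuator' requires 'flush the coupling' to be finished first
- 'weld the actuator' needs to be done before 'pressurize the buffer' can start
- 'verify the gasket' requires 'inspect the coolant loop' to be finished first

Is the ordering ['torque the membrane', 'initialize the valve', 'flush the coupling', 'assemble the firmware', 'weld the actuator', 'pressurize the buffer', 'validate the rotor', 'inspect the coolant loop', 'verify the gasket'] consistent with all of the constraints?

No

The sequence places 'assemble the firmware' ahead of 'pressurize the buffer'.
Since 'pressurize the buffer' is required before 'assemble the firmware', the ordering is invalid.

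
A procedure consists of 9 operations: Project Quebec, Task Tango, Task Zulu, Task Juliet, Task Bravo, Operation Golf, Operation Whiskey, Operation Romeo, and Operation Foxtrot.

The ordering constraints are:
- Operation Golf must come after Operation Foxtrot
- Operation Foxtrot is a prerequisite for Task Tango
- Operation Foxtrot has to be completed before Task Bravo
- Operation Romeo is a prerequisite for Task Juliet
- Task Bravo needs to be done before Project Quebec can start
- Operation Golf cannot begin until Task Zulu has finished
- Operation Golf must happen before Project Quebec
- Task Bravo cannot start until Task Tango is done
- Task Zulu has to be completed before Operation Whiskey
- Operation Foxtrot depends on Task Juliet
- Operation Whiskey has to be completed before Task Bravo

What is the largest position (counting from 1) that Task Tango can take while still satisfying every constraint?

7

Every operation that must follow Task Tango has to come after it. Tracing all chains starting from Task Tango, those operations are: Project Quebec, Task Bravo — 2 in total.
So at least 2 operations follow Task Tango, putting Task Tango no later than position 7. That position is achievable by scheduling everything else first.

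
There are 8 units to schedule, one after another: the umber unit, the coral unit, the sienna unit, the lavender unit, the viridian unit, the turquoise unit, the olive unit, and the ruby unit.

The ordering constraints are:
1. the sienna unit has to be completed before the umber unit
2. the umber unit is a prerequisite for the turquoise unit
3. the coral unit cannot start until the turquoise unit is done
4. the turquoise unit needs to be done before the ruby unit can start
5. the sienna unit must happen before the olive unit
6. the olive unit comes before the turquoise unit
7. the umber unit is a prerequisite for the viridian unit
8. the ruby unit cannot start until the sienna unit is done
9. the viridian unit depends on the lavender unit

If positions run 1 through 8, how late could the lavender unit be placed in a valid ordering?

The only unit forced after the lavender unit (directly or by a chain) is the viridian unit.
With 1 mandatory successor out of 8 units total, the latest slot for the lavender unit is 8−1 = 7, and it's reachable by doing all non-successors before the lavender unit.

7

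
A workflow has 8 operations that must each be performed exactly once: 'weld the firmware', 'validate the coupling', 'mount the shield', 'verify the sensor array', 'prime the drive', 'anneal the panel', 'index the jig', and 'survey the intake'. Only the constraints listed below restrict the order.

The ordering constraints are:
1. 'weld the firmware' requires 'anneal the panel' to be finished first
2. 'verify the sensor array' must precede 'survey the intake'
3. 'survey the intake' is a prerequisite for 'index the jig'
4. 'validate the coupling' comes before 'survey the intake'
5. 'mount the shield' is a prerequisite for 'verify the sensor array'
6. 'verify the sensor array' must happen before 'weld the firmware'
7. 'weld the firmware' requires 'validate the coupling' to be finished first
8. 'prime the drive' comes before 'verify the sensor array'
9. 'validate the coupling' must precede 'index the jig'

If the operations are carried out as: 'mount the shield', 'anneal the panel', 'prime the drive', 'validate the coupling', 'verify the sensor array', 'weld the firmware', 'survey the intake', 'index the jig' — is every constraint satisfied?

Going through the constraints one by one, each required predecessor appears earlier in the sequence than its dependent — e.g. 'anneal the panel' (position 2) is before 'weld the firmware' (position 6), as required.

Yes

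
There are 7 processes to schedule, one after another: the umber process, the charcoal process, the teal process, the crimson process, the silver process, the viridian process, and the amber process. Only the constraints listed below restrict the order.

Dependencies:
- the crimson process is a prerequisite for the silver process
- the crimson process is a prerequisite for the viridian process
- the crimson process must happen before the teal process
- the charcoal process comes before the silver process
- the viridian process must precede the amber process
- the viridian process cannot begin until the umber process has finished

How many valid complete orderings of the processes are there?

134

The processes with no prerequisites are the umber process, the charcoal process, the crimson process; any of them can be placed first.
Enumerating by repeatedly choosing an available process (one whose prerequisites are all placed) gives 134 distinct complete orderings.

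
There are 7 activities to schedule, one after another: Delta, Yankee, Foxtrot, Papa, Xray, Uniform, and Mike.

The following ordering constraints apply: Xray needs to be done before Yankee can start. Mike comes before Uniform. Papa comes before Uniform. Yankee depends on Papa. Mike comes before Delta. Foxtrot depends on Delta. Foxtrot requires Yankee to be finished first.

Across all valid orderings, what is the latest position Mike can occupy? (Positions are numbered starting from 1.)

4

The activities that are forced after Mike, directly or by a chain of constraints, are Delta, Foxtrot, Uniform. That's 3 activities.
So at least 3 activities follow Mike, putting Mike no later than position 4. That position is achievable by scheduling everything else first.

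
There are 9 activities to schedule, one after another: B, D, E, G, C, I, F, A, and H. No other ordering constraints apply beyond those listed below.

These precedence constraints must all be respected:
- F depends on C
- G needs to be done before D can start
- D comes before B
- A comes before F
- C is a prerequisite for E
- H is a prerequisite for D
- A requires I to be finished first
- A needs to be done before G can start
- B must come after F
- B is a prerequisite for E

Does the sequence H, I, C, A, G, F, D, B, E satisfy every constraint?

Going through the constraints one by one, each required predecessor appears earlier in the sequence than its dependent — e.g. C (position 3) is before E (position 9), as required.

Yes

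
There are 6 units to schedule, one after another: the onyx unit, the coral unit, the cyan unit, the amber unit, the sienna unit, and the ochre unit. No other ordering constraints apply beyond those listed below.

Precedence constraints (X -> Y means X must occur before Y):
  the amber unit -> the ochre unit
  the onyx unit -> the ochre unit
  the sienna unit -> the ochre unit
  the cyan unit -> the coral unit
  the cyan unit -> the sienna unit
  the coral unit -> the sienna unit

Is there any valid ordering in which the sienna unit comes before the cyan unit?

The constraints give a chain the cyan unit → the sienna unit, which forces the cyan unit before the sienna unit.
Hence the sienna unit can never be scheduled before the cyan unit.

No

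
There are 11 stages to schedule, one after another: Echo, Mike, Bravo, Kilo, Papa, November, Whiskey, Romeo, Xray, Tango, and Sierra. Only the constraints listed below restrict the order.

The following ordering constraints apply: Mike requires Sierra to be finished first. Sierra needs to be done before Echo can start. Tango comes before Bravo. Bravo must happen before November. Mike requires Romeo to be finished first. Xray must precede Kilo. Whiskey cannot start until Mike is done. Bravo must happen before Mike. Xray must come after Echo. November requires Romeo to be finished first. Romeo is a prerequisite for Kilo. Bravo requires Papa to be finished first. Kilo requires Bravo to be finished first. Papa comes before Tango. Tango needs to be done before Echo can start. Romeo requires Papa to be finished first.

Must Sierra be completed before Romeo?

No chain of constraints connects Sierra to Romeo in either direction.
So Sierra can come before Romeo or after — it is not forced.

No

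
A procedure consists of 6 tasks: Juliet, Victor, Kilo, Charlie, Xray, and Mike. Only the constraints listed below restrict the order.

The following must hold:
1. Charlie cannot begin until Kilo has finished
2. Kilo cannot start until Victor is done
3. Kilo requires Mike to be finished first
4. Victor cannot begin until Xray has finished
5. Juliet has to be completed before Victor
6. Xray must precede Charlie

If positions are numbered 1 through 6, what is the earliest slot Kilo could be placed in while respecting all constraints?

The tasks that are forced before Kilo, directly or transitively, are Juliet, Victor, Xray, Mike. That's 4 tasks.
So at minimum 4 tasks come before Kilo, putting Kilo no earlier than position 5. That position is achievable by scheduling exactly those predecessors first.

5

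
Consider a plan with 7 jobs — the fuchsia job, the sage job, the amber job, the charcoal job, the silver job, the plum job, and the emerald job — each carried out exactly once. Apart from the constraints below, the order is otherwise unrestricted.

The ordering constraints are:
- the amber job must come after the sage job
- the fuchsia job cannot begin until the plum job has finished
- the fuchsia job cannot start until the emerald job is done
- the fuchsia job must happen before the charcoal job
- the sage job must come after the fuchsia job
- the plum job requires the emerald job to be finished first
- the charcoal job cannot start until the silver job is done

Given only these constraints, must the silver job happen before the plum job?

No

The silver job and the plum job are not related by any chain of constraints.
A valid ordering placing the plum job before the silver job exists, so the answer is no.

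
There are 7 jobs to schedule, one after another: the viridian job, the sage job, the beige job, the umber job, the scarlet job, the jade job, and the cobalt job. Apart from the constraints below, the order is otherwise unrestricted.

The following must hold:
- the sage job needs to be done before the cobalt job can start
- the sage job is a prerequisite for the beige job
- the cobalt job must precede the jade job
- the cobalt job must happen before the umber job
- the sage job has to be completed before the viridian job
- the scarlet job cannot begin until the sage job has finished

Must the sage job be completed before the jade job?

Chaining the stated constraints: the sage job → the cobalt job → the jade job.
That forces the sage job before the jade job in every valid schedule.

Yes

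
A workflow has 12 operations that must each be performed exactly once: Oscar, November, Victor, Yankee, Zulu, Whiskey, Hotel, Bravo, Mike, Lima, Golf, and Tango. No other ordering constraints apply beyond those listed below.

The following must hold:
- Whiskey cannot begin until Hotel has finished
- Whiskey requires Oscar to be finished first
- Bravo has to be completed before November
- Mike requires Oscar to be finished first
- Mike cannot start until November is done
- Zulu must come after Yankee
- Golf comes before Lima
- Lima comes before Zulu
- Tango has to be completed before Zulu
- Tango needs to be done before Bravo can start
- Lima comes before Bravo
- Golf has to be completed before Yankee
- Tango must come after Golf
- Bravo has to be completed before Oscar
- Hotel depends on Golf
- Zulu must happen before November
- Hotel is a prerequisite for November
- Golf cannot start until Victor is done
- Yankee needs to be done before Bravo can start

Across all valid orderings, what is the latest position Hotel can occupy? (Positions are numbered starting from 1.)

9

The operations that are forced after Hotel, directly or by a chain of constraints, are November, Whiskey, Mike. That's 3 operations.
With 3 mandatory successors out of 12 operations total, the latest slot for Hotel is 12−3 = 9, and it's reachable by doing all non-successors before Hotel.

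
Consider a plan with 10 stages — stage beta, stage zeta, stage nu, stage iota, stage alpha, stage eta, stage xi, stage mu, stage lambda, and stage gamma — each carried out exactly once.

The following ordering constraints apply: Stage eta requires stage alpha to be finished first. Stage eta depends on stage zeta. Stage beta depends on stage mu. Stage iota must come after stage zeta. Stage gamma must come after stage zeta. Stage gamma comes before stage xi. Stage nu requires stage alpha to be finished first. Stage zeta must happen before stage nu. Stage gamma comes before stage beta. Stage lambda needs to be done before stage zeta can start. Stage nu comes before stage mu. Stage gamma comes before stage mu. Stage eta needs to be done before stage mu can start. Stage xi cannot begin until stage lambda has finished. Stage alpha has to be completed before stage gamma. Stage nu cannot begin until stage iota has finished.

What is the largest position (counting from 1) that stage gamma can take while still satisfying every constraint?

7

Following every chain forward from stage gamma, the stages that must come later are stage beta, stage xi, stage mu — 3 of them.
So at least 3 stages follow stage gamma, putting stage gamma no later than position 7. That position is achievable by scheduling everything else first.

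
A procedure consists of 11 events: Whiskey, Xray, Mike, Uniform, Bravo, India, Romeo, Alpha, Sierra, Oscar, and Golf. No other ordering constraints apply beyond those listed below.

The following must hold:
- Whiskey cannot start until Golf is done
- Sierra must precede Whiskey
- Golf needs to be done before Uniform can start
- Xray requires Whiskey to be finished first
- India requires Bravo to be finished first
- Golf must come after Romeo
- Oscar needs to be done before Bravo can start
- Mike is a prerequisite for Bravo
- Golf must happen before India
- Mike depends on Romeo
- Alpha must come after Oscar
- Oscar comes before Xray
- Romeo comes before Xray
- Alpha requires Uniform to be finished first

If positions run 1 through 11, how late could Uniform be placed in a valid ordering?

Following the constraints forward from Uniform, its only required successor is Alpha.
With 1 mandatory successor out of 11 events total, the latest slot for Uniform is 11−1 = 10, and it's reachable by doing all non-successors before Uniform.

10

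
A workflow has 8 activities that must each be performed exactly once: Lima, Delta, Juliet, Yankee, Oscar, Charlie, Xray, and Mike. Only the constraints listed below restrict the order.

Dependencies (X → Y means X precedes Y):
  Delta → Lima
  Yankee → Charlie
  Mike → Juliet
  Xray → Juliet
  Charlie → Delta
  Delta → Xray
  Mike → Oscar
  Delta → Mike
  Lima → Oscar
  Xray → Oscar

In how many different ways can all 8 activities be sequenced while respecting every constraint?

14

Yankee is the only activity with nothing required before it, so every ordering starts there.
Counting all ways to extend the partial order to a total order gives 14.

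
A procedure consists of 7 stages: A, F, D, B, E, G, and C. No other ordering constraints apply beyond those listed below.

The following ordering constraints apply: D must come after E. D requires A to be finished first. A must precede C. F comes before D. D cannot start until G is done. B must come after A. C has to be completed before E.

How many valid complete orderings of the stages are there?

3 stages have no prerequisites (A, F, G), so any of them could come first.
Enumerating by repeatedly choosing an available stage (one whose prerequisites are all placed) gives 110 distinct complete orderings.

110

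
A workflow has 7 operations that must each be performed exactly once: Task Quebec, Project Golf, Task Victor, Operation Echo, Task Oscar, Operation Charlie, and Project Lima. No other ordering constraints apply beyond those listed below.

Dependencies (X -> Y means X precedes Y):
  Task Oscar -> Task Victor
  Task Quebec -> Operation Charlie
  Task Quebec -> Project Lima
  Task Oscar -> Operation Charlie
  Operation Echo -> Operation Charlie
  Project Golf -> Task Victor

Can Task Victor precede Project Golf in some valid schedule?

The constraints give a chain Project Golf → Task Victor, which forces Project Golf before Task Victor.
So no valid ordering can have Task Victor before Project Golf.

No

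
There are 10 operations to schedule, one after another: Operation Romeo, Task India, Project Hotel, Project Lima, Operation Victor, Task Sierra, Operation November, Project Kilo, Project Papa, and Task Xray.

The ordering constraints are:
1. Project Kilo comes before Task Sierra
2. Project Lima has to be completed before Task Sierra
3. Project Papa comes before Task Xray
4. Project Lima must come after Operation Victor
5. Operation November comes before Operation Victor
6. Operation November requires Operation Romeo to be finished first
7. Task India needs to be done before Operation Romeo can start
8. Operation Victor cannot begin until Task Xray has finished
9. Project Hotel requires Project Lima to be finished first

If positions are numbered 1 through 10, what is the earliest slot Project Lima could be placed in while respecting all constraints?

Every operation that must precede Project Lima has to come before it. Tracing all chains that end at Project Lima, those operations are: Operation Romeo, Task India, Operation Victor, Operation November, Project Papa, Task Xray — 6 in total.
So at minimum 6 operations come before Project Lima, putting Project Lima no earlier than position 7. That position is achievable by scheduling exactly those predecessors first.

7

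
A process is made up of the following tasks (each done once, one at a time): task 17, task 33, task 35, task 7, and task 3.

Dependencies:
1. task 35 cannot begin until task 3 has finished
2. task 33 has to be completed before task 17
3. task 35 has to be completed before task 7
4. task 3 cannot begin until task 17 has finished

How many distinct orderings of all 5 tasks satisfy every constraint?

Only task 33 has no prerequisites, so it must go first.
Every task is then forced in turn, so only 1 complete ordering is consistent with the constraints.

1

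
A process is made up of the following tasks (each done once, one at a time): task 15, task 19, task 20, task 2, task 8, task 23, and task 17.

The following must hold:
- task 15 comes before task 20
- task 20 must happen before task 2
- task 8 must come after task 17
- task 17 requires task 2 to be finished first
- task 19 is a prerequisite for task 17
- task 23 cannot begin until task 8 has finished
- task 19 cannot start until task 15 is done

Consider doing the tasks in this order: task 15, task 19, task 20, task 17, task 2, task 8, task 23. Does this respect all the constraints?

In the proposed order, task 17 appears before task 2.
Since task 2 is required before task 17, the ordering is invalid.

No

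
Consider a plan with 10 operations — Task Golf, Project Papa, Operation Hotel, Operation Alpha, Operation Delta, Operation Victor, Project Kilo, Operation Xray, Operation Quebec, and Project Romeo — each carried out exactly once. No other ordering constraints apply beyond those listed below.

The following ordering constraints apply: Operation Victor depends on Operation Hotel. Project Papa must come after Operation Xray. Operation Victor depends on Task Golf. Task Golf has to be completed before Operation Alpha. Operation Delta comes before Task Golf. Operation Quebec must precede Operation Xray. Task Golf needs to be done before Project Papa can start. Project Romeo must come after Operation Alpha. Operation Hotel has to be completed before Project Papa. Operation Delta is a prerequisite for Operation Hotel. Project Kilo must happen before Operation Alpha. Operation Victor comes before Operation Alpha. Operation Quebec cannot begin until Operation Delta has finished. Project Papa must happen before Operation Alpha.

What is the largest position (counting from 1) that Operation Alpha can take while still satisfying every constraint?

The only operation forced after Operation Alpha (directly or by a chain) is Project Romeo.
So at least 1 operation follows Operation Alpha, putting Operation Alpha no later than position 9. That position is achievable by scheduling everything else first.

9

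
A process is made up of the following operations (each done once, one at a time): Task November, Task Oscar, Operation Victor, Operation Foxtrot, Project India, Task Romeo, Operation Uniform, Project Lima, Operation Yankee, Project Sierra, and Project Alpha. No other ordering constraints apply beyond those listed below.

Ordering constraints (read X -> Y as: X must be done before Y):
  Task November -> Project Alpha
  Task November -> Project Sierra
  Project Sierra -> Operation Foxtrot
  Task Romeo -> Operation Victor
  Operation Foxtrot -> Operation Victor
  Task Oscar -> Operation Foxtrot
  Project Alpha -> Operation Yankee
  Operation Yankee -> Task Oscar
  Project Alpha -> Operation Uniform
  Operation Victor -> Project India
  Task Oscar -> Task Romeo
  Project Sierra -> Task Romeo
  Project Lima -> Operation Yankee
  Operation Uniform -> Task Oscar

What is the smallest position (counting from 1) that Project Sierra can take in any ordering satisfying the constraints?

Working backwards through the constraints from Project Sierra, its only required predecessor is Task November.
With 1 mandatory predecessor, the earliest Project Sierra can sit is position 1+1 = 2, and placing just that one first achieves it.

2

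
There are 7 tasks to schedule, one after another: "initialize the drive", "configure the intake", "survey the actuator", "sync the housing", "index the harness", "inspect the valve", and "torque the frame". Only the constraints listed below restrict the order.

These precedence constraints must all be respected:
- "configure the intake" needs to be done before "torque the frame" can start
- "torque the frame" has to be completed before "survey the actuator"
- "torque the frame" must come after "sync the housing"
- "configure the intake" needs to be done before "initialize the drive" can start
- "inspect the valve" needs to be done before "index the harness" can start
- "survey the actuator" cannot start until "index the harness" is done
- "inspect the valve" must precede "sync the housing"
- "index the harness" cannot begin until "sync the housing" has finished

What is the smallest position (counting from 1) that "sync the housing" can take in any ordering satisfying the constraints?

2

Working backwards through the constraints from "sync the housing", its only required predecessor is "inspect the valve".
So at minimum 1 task comes before "sync the housing", putting "sync the housing" no earlier than position 2. That position is achievable by scheduling exactly that predecessor first.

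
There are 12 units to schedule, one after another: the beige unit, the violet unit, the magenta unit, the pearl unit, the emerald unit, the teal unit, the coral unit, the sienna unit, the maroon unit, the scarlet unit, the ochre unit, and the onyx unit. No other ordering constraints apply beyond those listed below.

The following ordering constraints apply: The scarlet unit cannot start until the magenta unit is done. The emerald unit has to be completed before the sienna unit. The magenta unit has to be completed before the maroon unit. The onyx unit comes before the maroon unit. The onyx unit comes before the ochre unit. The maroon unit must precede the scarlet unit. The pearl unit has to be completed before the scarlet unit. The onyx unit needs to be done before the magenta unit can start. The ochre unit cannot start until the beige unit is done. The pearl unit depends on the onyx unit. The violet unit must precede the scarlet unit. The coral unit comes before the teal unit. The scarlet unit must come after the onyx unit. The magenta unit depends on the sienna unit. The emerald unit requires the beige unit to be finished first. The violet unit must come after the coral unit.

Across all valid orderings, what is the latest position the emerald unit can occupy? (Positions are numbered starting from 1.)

8

The units that are forced after the emerald unit, directly or by a chain of constraints, are the magenta unit, the sienna unit, the maroon unit, the scarlet unit. That's 4 units.
With 4 mandatory successors out of 12 units total, the latest slot for the emerald unit is 12−4 = 8, and it's reachable by doing all non-successors before the emerald unit.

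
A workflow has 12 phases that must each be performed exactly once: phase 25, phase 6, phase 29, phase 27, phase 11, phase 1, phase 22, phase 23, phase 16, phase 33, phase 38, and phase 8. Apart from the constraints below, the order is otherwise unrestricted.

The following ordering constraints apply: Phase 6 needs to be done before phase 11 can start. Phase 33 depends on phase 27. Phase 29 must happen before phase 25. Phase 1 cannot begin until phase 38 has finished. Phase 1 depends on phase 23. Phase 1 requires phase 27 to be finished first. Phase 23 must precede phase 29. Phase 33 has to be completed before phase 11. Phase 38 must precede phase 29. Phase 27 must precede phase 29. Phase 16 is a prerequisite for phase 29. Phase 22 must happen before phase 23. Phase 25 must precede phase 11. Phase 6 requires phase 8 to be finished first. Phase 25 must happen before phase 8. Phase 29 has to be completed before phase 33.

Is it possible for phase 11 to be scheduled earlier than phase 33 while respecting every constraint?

The constraints give a chain phase 33 → phase 11, which forces phase 33 before phase 11.
Hence phase 11 can never be scheduled before phase 33.

No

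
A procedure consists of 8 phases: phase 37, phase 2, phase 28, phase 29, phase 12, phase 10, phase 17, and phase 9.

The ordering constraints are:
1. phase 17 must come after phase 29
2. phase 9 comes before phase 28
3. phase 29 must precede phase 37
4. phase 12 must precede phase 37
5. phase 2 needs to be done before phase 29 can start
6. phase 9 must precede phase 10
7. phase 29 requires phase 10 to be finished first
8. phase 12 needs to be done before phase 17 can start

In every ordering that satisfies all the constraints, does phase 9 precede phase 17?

Tracing the constraints gives a chain: phase 9 → phase 10 → phase 29 → phase 17.
That forces phase 9 before phase 17 in every valid schedule.

Yes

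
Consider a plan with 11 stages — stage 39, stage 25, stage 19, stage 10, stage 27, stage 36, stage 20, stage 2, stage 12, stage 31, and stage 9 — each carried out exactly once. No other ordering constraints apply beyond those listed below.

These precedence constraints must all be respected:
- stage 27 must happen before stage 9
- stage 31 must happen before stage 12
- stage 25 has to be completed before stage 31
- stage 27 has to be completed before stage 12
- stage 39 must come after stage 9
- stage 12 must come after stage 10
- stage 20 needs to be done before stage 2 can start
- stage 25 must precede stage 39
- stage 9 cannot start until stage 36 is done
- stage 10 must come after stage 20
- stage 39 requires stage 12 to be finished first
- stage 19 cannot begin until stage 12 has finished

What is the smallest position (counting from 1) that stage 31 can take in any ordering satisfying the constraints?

2

The only stage forced before stage 31 (directly or transitively) is stage 25.
So at minimum 1 stage comes before stage 31, putting stage 31 no earlier than position 2. That position is achievable by scheduling exactly that predecessor first.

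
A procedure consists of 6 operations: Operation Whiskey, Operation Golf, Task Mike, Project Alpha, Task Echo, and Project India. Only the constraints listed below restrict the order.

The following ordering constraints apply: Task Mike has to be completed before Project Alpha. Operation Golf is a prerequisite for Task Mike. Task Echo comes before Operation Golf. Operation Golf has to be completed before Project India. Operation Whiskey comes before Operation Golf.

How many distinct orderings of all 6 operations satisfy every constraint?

2 operations have no prerequisites (Operation Whiskey, Task Echo), so any of them could come first.
Counting all ways to extend the partial order to a total order gives 6.

6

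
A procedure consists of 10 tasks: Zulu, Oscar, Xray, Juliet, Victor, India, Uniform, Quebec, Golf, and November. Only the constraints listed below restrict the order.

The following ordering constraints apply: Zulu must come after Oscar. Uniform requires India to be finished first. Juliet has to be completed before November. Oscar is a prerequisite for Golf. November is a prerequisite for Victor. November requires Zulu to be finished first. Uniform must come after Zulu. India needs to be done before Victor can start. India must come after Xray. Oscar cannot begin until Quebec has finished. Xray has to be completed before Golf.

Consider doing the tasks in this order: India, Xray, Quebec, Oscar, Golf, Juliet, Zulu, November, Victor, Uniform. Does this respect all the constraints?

No

Here Xray comes after India.
But one of the constraints requires Xray before India, so this ordering violates it.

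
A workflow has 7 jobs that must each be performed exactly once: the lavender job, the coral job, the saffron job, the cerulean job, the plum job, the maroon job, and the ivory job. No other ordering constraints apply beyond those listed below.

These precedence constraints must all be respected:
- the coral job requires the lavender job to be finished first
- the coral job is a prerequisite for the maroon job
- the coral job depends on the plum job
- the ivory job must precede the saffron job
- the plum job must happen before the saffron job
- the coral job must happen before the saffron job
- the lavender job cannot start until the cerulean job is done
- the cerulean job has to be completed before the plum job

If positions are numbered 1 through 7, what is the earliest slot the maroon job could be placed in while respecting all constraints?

Every job that must precede the maroon job has to come before it. Tracing all chains that end at the maroon job, those jobs are: the lavender job, the coral job, the cerulean job, the plum job — 4 in total.
With 4 mandatory predecessors, the earliest the maroon job can sit is position 4+1 = 5, and placing just those 4 first achieves it.

5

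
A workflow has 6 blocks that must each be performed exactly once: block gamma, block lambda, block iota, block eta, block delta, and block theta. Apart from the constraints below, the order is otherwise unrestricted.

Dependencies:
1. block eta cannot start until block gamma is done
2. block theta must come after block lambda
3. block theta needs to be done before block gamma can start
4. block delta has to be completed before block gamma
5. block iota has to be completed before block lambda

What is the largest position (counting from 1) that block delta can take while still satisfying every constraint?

4

The blocks that are forced after block delta, directly or by a chain of constraints, are block gamma, block eta. That's 2 blocks.
With 2 mandatory successors out of 6 blocks total, the latest slot for block delta is 6−2 = 4, and it's reachable by doing all non-successors before block delta.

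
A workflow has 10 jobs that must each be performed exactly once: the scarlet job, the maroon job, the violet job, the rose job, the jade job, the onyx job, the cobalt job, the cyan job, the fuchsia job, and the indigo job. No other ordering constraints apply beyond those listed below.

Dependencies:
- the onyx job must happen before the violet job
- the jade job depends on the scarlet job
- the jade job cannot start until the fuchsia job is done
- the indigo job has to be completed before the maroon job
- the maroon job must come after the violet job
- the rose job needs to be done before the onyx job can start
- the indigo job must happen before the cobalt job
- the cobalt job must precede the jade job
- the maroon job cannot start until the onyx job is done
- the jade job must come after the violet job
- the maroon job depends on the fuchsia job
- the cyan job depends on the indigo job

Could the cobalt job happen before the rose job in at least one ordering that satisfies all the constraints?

Nothing in the constraints forces the rose job before the cobalt job — there is no chain from the rose job to the cobalt job.
That means at least one valid schedule has the cobalt job before the rose job.

Yes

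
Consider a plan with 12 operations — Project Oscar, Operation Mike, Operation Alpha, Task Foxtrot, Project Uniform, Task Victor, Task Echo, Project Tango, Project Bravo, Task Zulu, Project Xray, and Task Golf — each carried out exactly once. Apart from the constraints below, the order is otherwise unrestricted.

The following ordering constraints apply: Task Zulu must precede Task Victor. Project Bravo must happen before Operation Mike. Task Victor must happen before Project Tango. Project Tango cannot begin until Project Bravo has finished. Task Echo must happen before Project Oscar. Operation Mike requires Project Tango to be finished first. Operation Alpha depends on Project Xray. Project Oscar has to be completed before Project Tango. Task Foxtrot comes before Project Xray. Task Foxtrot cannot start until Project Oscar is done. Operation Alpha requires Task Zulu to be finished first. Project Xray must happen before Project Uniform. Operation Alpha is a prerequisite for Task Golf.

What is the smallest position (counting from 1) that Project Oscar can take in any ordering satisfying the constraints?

2

The only operation forced before Project Oscar (directly or transitively) is Task Echo.
With 1 mandatory predecessor, the earliest Project Oscar can sit is position 1+1 = 2, and placing just that one first achieves it.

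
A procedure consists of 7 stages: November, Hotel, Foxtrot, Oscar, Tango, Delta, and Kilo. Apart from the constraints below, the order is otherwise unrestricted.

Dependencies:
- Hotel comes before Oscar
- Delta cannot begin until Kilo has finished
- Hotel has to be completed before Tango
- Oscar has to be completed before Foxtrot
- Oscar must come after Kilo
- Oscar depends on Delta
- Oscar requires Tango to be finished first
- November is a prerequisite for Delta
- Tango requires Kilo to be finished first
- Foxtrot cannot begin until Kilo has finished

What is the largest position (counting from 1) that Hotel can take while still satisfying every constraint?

4

Following every chain forward from Hotel, the stages that must come later are Foxtrot, Oscar, Tango — 3 of them.
With 3 mandatory successors out of 7 stages total, the latest slot for Hotel is 7−3 = 4, and it's reachable by doing all non-successors before Hotel.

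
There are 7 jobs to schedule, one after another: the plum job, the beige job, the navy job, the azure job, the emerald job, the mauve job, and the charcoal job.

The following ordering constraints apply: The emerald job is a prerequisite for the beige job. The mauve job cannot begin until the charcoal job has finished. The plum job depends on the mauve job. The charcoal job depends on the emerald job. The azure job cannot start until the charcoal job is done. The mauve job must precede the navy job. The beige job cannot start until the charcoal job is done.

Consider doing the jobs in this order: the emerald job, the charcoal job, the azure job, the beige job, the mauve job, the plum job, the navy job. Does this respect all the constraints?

Going through the constraints one by one, each required predecessor appears earlier in the sequence than its dependent — e.g. the charcoal job (position 2) is before the mauve job (position 5), as required.

Yes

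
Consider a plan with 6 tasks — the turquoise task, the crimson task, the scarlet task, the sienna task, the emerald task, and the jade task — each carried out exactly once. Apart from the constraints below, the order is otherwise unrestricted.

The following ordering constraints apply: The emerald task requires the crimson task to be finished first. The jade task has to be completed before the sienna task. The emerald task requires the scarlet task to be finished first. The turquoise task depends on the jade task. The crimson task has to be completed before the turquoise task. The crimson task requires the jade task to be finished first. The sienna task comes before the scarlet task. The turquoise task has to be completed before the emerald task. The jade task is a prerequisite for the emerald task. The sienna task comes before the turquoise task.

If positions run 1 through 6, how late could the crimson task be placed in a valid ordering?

4

Every task that must follow the crimson task has to come after it. Tracing all chains starting from the crimson task, those tasks are: the turquoise task, the emerald task — 2 in total.
So at least 2 tasks follow the crimson task, putting the crimson task no later than position 4. That position is achievable by scheduling everything else first.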